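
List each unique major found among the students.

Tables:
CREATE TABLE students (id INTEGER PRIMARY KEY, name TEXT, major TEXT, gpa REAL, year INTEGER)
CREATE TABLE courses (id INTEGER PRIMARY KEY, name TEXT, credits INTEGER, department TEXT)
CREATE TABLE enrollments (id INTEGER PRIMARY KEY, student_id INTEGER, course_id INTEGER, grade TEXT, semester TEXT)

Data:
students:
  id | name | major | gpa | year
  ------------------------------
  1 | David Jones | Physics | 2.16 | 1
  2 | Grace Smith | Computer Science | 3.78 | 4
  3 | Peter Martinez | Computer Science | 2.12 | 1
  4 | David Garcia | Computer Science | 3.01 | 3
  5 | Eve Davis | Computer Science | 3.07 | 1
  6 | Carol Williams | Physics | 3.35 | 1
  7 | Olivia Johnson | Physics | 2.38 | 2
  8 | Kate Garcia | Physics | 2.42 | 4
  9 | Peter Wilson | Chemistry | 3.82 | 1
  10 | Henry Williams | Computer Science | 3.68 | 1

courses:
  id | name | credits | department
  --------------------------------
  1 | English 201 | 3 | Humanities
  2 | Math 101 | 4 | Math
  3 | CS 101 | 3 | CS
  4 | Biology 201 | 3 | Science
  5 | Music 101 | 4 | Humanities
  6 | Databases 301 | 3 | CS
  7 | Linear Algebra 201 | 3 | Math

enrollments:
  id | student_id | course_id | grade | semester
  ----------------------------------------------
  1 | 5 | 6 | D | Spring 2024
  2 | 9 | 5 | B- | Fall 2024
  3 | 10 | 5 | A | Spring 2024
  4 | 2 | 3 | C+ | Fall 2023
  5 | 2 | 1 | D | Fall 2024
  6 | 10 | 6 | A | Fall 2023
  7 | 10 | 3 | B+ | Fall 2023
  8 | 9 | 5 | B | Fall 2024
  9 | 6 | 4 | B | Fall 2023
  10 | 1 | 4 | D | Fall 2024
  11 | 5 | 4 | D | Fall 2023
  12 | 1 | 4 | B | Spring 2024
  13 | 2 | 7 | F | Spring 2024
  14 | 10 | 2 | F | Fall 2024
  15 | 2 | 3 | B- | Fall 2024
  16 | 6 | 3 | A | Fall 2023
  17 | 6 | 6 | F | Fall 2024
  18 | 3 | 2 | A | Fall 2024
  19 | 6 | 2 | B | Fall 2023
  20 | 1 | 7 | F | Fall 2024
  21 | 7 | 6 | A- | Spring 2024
SELECT DISTINCT major FROM students

Execution result:
major
Physics
Computer Science
Chemistry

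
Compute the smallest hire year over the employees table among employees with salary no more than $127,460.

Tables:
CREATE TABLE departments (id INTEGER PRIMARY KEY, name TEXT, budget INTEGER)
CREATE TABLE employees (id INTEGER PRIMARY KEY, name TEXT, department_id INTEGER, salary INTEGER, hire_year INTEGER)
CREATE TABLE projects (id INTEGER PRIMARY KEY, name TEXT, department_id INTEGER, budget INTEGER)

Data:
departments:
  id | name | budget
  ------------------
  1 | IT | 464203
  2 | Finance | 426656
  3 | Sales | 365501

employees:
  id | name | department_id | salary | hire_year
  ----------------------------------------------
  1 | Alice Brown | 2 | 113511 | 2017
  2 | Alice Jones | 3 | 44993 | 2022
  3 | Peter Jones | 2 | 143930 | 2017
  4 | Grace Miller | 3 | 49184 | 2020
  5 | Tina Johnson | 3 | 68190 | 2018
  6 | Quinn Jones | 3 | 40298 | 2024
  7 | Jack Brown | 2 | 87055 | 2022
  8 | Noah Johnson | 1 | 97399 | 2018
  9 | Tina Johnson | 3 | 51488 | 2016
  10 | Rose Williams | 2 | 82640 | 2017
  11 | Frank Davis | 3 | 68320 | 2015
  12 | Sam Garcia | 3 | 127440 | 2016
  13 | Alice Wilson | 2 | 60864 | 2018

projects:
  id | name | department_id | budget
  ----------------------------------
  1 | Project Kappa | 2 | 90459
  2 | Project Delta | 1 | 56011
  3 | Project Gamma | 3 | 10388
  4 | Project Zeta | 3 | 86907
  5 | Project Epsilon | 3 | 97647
SELECT MIN(hire_year) FROM employees WHERE salary <= 127460

Execution result:
2015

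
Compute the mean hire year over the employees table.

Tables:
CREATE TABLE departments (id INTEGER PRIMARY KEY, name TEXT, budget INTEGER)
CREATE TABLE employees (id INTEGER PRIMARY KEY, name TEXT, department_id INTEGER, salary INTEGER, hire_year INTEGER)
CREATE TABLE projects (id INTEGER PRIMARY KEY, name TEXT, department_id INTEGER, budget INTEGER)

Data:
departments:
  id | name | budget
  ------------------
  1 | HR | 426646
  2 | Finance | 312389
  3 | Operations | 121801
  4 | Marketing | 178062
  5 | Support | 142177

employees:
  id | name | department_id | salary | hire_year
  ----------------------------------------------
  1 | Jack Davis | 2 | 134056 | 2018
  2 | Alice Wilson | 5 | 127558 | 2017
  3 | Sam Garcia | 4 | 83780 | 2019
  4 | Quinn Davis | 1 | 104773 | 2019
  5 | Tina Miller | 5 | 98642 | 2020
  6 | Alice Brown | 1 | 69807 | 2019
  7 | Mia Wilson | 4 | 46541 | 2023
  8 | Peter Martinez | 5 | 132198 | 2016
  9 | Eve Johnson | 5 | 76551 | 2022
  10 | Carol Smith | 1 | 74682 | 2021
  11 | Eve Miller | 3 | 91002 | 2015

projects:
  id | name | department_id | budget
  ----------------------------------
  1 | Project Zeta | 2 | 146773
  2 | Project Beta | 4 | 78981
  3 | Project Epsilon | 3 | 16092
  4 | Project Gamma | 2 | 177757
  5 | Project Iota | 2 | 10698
SELECT AVG(hire_year) FROM employees

Execution result:
2019.00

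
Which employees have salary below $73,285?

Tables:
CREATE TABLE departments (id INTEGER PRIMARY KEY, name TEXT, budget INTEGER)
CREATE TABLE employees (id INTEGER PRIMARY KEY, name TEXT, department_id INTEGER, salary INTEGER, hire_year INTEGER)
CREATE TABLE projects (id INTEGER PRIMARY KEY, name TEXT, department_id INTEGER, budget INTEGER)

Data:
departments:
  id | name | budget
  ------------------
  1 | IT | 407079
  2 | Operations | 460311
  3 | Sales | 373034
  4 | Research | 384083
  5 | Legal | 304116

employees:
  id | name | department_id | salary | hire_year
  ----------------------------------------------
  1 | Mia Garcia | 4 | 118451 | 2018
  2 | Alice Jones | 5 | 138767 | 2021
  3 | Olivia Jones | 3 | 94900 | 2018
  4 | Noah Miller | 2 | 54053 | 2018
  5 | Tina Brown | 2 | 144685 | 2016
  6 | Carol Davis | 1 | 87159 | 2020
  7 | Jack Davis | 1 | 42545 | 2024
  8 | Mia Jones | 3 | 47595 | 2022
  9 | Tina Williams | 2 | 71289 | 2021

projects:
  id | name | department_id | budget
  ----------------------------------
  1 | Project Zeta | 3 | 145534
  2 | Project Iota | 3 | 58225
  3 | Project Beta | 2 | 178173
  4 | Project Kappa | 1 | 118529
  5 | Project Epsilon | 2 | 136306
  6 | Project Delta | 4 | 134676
SELECT name, salary FROM employees WHERE salary < 73285

Execution result:
name | salary
Noah Miller | 54053
Jack Davis | 42545
Mia Jones | 47595
Tina Williams | 71289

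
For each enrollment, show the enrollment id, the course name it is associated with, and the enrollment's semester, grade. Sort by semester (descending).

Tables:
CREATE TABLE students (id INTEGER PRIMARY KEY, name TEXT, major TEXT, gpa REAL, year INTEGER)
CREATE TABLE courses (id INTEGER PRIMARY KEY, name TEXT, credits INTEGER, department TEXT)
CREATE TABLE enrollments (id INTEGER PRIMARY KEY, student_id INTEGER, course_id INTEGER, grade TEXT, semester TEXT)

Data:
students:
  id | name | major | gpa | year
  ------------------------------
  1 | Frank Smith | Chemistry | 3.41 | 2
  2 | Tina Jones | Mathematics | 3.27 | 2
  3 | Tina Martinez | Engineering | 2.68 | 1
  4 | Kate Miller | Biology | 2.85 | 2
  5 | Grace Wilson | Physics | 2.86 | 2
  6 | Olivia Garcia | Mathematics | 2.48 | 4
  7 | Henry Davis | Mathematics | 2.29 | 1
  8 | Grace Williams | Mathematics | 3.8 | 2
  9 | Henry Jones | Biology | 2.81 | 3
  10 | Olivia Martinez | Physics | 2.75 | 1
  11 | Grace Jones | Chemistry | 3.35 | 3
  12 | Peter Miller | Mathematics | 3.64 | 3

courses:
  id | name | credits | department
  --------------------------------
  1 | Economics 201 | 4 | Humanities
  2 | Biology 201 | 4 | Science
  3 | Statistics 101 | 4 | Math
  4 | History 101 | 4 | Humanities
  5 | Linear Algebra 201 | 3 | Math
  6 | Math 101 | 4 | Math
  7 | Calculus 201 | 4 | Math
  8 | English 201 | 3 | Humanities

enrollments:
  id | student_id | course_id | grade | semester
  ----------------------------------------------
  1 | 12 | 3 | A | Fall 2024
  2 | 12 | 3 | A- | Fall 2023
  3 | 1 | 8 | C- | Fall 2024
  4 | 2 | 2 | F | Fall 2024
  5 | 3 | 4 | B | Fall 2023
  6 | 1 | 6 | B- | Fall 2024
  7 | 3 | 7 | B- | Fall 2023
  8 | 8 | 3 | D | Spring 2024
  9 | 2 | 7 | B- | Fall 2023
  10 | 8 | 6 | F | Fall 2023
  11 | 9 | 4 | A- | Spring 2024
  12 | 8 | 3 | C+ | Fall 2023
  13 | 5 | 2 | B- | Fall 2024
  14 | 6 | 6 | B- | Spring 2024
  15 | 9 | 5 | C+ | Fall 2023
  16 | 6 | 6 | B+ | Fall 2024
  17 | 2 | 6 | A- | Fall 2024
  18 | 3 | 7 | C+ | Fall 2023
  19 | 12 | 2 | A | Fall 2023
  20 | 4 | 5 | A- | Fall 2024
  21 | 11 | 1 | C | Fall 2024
SELECT c.id, p.name AS course, c.semester, c.grade FROM enrollments c JOIN courses p ON c.course_id = p.id ORDER BY c.semester DESC

Execution result:
id | course | semester | grade
8 | Statistics 101 | Spring 2024 | D
11 | History 101 | Spring 2024 | A-
14 | Math 101 | Spring 2024 | B-
1 | Statistics 101 | Fall 2024 | A
3 | English 201 | Fall 2024 | C-
4 | Biology 201 | Fall 2024 | F
6 | Math 101 | Fall 2024 | B-
13 | Biology 201 | Fall 2024 | B-
16 | Math 101 | Fall 2024 | B+
17 | Math 101 | Fall 2024 | A-
20 | Linear Algebra 201 | Fall 2024 | A-
21 | Economics 201 | Fall 2024 | C
2 | Statistics 101 | Fall 2023 | A-
5 | History 101 | Fall 2023 | B
7 | Calculus 201 | Fall 2023 | B-
9 | Calculus 201 | Fall 2023 | B-
10 | Math 101 | Fall 2023 | F
12 | Statistics 101 | Fall 2023 | C+
15 | Linear Algebra 201 | Fall 2023 | C+
18 | Calculus 201 | Fall 2023 | C+
19 | Biology 201 | Fall 2023 | A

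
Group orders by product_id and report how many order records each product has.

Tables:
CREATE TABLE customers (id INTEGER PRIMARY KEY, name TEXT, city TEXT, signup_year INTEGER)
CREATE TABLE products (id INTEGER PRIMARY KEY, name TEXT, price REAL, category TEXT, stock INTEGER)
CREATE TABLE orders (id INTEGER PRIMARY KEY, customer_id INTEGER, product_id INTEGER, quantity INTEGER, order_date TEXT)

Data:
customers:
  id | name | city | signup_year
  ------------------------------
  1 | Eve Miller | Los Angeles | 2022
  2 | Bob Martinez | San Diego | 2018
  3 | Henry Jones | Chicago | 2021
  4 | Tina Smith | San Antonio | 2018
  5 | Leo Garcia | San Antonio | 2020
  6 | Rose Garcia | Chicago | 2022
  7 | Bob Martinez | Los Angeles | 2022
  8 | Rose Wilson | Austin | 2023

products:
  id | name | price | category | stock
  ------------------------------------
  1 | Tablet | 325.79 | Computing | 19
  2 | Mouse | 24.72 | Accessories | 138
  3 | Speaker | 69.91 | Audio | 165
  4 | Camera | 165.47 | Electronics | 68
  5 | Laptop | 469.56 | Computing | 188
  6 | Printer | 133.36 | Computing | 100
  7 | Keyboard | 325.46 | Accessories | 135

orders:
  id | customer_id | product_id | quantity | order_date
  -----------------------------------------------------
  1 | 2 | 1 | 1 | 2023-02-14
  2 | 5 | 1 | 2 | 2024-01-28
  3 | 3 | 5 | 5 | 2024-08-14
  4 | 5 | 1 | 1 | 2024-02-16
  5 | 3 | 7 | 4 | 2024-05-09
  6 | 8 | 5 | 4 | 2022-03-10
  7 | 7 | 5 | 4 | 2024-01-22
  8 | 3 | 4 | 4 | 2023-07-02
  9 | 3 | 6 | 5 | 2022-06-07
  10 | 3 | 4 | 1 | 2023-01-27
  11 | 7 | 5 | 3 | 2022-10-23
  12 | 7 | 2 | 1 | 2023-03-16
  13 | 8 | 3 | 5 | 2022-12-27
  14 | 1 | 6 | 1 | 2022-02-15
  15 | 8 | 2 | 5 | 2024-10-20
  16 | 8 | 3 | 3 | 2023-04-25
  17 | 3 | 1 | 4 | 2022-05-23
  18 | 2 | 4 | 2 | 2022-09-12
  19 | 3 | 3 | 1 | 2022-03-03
SELECT product_id, COUNT(*) AS order_count FROM orders GROUP BY product_id

Execution result:
product_id | order_count
1 | 4
2 | 2
3 | 3
4 | 3
5 | 4
6 | 2
7 | 1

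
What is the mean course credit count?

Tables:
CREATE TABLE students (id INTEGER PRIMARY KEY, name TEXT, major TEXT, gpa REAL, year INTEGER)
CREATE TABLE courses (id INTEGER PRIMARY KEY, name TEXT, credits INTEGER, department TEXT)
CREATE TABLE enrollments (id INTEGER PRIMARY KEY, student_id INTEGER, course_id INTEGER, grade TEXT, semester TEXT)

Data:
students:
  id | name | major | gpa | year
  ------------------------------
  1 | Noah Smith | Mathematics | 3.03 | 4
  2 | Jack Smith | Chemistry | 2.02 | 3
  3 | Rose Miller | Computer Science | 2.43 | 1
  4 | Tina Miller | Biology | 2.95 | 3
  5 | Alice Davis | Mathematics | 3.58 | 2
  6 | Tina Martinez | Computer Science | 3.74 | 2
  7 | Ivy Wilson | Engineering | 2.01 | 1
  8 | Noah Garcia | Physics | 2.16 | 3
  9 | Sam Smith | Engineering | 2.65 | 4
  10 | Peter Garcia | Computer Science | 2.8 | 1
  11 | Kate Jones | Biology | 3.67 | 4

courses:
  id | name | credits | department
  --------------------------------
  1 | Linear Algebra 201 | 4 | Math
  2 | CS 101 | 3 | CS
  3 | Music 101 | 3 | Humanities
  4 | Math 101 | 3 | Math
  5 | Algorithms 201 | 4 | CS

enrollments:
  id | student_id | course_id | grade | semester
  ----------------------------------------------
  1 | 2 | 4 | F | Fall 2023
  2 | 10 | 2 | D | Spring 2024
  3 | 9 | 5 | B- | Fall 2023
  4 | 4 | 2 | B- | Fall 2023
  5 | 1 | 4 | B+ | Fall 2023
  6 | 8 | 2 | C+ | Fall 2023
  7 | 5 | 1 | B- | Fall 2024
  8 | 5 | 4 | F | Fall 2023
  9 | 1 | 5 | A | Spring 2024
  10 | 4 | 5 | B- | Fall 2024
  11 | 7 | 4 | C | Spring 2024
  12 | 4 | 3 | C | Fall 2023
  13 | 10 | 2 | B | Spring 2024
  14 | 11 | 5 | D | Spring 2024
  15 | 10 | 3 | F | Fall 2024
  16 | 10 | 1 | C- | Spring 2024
SELECT AVG(credits) FROM courses

Execution result:
3.40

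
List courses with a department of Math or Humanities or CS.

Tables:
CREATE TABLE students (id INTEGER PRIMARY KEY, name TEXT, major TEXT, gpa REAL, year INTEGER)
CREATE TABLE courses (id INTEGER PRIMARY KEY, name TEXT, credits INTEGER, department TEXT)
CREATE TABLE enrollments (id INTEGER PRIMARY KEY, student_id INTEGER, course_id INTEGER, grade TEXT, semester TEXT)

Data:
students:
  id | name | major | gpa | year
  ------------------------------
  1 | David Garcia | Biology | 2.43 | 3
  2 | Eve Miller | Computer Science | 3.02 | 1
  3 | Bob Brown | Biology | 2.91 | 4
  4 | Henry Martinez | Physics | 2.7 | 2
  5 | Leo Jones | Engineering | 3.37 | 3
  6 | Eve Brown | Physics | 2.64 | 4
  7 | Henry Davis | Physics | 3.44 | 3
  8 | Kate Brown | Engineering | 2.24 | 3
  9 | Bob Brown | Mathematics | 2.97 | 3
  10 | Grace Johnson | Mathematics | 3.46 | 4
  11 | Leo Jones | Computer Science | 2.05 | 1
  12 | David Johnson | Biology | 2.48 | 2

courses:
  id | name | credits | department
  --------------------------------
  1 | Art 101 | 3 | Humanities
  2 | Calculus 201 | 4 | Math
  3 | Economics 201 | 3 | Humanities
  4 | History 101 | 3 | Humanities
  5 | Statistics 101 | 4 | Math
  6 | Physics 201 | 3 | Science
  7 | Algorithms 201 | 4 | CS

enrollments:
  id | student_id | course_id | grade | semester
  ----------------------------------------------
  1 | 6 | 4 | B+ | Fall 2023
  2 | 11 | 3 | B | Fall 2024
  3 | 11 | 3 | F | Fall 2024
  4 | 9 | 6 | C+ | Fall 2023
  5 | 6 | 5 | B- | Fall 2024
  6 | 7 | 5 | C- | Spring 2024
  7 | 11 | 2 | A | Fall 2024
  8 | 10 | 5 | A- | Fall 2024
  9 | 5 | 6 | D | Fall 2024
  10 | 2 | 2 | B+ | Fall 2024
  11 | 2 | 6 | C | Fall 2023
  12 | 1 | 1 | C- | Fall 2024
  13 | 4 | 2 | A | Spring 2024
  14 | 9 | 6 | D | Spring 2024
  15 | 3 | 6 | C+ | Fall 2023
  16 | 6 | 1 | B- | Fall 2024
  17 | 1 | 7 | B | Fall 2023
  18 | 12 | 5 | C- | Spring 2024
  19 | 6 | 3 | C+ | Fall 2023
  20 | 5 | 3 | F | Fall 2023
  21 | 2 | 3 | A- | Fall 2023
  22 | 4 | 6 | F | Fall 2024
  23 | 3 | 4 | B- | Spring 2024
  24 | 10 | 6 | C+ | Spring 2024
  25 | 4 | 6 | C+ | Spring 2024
SELECT name, department FROM courses WHERE department IN ('Math', 'Humanities', 'CS')

Execution result:
name | department
Art 101 | Humanities
Calculus 201 | Math
Economics 201 | Humanities
History 101 | Humanities
Statistics 101 | Math
Algorithms 201 | CS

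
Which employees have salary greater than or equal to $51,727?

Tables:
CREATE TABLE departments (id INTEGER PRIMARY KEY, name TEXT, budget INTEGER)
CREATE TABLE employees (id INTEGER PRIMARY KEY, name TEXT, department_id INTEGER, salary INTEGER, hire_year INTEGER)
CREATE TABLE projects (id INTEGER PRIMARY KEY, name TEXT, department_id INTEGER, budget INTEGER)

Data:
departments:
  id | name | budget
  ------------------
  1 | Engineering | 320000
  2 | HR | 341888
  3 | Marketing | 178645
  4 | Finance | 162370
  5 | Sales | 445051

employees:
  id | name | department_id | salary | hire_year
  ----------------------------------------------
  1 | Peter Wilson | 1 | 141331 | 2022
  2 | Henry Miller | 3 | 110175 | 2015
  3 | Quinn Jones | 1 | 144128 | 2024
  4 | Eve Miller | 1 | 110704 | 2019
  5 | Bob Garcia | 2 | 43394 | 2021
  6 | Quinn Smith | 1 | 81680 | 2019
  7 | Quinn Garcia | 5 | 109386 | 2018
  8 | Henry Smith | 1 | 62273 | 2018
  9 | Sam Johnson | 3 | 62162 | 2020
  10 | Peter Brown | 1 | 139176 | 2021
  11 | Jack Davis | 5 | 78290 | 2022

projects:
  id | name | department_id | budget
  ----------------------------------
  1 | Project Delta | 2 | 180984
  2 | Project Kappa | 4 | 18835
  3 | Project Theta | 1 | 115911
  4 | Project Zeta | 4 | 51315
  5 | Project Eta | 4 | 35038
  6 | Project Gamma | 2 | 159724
SELECT name, salary FROM employees WHERE salary >= 51727

Execution result:
name | salary
Peter Wilson | 141331
Henry Miller | 110175
Quinn Jones | 144128
Eve Miller | 110704
Quinn Smith | 81680
Quinn Garcia | 109386
Henry Smith | 62273
Sam Johnson | 62162
Peter Brown | 139176
Jack Davis | 78290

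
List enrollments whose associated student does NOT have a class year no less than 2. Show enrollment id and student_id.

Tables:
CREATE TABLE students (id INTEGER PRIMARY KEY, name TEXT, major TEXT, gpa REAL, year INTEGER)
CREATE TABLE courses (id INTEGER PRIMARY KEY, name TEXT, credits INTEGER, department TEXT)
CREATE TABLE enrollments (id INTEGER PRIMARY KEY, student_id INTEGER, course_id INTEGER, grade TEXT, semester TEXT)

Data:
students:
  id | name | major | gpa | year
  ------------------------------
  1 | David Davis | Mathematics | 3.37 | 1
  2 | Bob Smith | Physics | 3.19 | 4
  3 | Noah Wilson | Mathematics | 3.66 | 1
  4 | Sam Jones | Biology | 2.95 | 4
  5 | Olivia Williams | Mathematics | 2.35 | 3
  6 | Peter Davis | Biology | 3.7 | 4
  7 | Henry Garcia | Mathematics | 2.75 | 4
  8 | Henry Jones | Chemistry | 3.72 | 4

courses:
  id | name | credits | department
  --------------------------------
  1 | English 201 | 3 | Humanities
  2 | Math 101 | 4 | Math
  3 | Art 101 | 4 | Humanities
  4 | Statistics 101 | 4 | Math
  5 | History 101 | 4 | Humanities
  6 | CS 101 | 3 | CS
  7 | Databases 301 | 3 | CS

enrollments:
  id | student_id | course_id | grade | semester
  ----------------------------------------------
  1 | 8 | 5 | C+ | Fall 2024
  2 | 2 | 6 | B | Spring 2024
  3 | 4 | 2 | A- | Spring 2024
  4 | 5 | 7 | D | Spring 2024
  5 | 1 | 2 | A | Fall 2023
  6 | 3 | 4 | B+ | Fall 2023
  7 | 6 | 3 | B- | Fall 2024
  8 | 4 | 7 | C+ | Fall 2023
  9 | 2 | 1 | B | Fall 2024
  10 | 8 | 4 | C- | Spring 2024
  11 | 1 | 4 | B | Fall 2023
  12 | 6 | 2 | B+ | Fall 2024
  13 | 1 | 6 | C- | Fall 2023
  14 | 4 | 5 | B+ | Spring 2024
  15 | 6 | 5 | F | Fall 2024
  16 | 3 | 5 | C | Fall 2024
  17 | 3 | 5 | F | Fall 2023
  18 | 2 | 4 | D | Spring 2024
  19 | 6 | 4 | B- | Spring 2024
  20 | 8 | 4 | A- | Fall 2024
SELECT id, student_id FROM enrollments WHERE student_id NOT IN (SELECT id FROM students WHERE year >= 2)

Execution result:
id | student_id
5 | 1
6 | 3
11 | 1
13 | 1
16 | 3
17 | 3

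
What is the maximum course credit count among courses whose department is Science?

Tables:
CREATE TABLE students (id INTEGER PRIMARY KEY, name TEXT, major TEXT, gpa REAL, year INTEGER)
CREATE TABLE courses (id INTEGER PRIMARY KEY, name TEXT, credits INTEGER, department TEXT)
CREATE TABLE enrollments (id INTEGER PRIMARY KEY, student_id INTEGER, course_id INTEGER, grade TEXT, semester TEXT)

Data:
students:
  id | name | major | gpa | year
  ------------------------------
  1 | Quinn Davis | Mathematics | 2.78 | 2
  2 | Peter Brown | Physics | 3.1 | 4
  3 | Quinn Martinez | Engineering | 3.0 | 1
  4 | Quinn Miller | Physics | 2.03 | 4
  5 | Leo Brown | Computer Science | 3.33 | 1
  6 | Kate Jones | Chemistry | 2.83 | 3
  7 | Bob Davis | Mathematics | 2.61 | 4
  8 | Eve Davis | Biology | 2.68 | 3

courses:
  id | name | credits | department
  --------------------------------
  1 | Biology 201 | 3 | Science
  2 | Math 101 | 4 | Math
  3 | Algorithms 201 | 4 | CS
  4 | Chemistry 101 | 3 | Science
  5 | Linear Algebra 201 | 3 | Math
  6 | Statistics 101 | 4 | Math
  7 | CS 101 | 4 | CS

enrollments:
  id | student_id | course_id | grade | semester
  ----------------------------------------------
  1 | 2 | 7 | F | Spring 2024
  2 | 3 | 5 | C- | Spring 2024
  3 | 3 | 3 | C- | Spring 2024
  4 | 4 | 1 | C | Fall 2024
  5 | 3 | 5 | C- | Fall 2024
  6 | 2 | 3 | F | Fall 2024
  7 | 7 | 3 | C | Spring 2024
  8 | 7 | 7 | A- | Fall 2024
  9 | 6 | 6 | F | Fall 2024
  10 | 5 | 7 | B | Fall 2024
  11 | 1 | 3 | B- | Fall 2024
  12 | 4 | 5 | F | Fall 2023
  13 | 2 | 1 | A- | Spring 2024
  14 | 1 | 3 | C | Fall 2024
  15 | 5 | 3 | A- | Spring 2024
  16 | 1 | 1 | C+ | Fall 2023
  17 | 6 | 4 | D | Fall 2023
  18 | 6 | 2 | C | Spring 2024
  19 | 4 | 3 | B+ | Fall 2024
SELECT MAX(credits) FROM courses WHERE department = 'Science'

Execution result:
3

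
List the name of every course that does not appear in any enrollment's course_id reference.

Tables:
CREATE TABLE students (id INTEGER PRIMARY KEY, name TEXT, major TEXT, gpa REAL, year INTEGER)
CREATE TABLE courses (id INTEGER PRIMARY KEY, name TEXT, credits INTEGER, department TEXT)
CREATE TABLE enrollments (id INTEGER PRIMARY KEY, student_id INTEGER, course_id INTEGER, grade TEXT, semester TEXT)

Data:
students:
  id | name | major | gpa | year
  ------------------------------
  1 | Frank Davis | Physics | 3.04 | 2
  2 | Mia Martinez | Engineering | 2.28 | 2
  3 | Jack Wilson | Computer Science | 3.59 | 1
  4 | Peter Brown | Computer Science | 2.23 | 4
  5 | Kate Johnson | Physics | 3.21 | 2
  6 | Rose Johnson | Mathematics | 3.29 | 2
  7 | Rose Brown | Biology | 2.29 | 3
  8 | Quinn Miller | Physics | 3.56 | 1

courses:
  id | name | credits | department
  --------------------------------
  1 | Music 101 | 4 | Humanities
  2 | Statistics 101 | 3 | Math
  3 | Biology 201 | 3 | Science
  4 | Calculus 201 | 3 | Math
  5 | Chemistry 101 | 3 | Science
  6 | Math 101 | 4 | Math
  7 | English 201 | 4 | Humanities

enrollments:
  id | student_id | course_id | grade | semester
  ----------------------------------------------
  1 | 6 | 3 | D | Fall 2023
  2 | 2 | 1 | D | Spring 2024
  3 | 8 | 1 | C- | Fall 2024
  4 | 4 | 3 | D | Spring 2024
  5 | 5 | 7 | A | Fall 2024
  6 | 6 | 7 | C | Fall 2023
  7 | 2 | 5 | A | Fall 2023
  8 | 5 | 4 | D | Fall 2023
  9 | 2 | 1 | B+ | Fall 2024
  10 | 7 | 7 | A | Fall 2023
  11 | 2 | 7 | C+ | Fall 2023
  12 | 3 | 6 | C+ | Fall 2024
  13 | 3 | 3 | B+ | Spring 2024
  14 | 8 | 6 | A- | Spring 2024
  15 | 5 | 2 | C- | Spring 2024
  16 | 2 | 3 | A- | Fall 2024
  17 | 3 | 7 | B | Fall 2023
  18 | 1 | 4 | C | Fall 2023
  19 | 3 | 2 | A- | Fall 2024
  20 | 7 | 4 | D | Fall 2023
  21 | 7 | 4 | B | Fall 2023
SELECT p.name FROM courses p LEFT JOIN enrollments c ON c.course_id = p.id WHERE c.id IS NULL

Execution result:
(no rows)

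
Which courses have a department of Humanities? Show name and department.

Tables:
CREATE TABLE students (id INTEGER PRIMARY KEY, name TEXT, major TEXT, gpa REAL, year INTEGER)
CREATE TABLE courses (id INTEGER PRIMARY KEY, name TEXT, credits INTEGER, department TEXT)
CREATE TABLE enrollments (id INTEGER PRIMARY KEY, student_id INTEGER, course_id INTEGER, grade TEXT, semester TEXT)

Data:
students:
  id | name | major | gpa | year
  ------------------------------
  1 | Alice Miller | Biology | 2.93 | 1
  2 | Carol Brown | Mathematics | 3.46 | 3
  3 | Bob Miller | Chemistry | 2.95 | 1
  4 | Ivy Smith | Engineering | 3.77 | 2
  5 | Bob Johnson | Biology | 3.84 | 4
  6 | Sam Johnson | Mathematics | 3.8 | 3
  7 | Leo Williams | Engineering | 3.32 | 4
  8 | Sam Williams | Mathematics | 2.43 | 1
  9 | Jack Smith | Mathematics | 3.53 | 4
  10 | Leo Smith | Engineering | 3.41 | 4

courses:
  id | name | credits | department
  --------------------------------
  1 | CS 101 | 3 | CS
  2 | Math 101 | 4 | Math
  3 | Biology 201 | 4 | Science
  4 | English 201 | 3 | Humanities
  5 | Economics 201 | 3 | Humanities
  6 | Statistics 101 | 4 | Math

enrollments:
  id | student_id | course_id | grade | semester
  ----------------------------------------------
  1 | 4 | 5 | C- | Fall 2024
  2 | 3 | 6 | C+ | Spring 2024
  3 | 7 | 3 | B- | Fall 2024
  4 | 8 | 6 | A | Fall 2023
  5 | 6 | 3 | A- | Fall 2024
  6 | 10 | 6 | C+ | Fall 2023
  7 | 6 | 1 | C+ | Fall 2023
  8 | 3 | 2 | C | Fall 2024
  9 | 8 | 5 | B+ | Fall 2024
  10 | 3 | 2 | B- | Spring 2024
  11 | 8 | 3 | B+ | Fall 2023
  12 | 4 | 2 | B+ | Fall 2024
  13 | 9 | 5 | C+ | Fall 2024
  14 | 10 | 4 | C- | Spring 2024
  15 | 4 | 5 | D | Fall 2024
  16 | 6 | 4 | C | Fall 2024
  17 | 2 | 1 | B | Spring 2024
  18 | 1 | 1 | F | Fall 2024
SELECT name, department FROM courses WHERE department = 'Humanities'

Execution result:
name | department
English 201 | Humanities
Economics 201 | Humanities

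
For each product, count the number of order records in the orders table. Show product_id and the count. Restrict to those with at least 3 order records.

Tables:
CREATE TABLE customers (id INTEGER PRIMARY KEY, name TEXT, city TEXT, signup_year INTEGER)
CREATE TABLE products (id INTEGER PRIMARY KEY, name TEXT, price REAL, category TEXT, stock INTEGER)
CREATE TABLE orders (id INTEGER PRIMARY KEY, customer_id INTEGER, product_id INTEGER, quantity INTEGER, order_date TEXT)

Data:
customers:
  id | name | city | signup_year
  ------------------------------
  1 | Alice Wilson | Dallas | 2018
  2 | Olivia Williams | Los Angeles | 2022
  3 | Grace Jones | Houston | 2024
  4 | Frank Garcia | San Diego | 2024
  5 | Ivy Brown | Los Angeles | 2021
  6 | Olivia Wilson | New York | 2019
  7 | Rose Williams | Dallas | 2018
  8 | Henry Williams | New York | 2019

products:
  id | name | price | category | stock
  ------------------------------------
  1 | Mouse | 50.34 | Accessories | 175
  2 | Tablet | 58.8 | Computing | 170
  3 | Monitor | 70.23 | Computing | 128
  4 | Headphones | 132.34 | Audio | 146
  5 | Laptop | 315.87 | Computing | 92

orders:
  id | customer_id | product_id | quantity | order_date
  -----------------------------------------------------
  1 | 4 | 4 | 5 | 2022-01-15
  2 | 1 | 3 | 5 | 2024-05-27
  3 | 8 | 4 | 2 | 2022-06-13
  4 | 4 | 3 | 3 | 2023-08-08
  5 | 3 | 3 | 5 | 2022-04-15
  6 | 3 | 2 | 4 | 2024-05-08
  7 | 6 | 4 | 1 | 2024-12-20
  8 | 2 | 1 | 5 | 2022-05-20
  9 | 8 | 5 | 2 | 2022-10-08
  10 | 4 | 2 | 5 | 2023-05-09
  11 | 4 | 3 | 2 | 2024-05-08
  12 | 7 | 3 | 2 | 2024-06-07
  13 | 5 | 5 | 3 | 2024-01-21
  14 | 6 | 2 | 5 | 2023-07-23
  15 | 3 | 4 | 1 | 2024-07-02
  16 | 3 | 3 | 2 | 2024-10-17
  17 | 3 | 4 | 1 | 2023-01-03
SELECT product_id, COUNT(*) AS order_count FROM orders GROUP BY product_id HAVING COUNT(*) >= 3

Execution result:
product_id | order_count
2 | 3
3 | 6
4 | 5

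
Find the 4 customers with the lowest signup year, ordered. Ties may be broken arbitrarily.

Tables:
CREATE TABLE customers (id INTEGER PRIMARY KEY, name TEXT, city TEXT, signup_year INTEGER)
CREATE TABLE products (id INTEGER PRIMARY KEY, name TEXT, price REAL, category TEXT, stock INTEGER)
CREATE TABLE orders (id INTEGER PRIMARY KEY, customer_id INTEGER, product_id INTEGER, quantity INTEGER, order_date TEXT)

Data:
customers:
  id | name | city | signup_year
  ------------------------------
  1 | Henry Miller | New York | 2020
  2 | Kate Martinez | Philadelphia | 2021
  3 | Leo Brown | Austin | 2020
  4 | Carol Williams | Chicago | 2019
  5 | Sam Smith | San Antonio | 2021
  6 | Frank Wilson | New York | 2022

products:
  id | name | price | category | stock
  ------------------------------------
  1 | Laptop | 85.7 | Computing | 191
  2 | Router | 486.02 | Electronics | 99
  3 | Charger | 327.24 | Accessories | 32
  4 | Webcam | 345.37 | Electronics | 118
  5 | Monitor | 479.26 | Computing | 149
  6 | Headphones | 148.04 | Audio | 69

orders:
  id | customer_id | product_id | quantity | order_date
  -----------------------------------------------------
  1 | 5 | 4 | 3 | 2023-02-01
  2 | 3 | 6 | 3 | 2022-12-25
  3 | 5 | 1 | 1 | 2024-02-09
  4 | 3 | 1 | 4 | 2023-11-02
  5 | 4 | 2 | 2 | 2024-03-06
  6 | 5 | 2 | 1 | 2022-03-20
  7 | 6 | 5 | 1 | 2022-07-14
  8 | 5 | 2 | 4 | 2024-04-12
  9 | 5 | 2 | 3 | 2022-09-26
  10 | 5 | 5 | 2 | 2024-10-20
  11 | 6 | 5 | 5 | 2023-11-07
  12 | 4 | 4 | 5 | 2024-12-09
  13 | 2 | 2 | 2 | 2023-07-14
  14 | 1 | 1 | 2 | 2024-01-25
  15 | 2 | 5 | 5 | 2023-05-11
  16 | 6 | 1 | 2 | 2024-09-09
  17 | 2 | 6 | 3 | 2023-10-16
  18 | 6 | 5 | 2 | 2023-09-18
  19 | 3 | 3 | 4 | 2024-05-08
SELECT name, signup_year FROM customers ORDER BY signup_year ASC LIMIT 4

Execution result:
name | signup_year
Carol Williams | 2019
Henry Miller | 2020
Leo Brown | 2020
Kate Martinez | 2021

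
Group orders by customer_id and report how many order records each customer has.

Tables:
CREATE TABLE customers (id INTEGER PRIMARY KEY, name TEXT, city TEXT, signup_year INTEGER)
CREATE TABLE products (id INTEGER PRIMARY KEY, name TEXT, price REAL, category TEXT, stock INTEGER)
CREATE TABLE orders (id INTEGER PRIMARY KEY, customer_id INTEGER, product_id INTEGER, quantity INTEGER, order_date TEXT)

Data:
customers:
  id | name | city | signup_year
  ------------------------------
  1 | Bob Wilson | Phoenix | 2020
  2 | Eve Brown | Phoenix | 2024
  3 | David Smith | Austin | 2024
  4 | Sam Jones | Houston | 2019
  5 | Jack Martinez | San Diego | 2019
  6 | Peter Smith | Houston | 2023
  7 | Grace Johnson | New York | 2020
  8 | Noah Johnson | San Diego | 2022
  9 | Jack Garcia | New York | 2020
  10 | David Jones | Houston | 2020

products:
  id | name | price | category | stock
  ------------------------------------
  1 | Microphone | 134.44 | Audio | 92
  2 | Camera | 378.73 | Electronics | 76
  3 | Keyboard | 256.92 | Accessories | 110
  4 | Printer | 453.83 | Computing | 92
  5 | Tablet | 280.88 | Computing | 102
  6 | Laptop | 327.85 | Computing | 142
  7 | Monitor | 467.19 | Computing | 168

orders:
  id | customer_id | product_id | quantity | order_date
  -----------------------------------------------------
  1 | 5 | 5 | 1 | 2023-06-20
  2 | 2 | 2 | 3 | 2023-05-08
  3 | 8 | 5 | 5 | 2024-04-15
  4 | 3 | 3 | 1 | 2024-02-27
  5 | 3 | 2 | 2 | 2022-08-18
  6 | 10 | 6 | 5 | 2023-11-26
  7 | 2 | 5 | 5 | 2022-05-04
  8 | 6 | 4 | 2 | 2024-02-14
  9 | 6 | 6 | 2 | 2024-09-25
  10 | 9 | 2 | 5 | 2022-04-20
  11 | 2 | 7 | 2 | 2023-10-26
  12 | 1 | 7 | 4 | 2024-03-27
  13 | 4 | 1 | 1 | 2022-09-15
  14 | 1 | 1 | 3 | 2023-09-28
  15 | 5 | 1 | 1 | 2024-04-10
SELECT customer_id, COUNT(*) AS order_count FROM orders GROUP BY customer_id

Execution result:
customer_id | order_count
1 | 2
2 | 3
3 | 2
4 | 1
5 | 2
6 | 2
8 | 1
9 | 1
10 | 1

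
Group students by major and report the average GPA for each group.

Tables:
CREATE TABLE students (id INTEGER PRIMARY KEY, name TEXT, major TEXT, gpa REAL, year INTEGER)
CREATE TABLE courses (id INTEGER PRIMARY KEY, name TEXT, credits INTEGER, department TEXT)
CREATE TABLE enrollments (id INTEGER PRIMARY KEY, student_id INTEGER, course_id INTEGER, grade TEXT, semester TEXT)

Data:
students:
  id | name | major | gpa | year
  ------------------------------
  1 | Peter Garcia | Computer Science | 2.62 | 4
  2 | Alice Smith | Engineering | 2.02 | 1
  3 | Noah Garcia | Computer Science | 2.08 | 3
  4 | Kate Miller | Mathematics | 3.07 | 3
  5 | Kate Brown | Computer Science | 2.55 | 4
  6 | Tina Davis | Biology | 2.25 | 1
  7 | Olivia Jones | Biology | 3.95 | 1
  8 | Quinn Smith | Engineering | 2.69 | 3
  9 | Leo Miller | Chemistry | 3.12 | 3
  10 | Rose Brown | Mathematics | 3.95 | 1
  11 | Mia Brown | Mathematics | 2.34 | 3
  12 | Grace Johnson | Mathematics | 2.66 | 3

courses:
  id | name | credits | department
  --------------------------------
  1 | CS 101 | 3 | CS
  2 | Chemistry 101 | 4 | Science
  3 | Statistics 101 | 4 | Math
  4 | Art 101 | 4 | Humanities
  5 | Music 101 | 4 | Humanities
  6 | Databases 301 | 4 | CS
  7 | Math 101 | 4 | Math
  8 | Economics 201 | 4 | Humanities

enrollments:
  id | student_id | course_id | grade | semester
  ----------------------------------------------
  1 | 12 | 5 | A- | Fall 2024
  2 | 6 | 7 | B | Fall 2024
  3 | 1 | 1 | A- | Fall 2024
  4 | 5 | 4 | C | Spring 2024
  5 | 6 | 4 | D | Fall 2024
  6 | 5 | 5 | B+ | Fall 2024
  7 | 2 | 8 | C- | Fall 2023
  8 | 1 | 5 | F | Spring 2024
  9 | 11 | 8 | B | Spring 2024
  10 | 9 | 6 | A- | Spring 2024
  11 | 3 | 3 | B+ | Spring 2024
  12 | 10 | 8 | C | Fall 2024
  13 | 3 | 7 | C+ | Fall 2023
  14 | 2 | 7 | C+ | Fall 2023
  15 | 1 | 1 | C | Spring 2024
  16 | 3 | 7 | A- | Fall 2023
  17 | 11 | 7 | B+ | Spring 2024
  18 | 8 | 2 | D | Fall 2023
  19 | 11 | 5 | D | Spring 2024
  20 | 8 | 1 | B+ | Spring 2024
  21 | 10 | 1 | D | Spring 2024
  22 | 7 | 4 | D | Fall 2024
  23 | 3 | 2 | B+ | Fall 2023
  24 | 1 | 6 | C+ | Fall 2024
SELECT major, AVG(gpa) AS avg_gpa FROM students GROUP BY major

Execution result:
major | avg_gpa
Biology | 3.10
Chemistry | 3.12
Computer Science | 2.42
Engineering | 2.36
Mathematics | 3.01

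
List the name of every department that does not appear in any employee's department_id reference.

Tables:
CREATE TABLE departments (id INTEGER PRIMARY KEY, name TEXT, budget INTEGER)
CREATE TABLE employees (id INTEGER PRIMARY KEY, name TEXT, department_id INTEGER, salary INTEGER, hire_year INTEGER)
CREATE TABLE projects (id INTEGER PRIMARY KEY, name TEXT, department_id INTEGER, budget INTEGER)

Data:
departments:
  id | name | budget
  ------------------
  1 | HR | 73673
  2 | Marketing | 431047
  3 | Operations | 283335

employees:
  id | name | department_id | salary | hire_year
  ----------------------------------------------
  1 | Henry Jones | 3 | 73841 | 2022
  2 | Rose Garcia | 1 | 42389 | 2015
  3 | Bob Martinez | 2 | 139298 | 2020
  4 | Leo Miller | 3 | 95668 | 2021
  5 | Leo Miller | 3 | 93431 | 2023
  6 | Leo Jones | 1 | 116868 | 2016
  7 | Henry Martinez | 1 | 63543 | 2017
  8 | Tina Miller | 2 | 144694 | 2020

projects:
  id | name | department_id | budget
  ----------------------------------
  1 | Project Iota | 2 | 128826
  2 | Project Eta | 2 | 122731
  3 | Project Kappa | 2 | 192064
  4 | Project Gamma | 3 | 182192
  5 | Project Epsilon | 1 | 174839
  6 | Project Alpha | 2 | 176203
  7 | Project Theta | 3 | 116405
SELECT p.name FROM departments p LEFT JOIN employees c ON c.department_id = p.id WHERE c.id IS NULL

Execution result:
(no rows)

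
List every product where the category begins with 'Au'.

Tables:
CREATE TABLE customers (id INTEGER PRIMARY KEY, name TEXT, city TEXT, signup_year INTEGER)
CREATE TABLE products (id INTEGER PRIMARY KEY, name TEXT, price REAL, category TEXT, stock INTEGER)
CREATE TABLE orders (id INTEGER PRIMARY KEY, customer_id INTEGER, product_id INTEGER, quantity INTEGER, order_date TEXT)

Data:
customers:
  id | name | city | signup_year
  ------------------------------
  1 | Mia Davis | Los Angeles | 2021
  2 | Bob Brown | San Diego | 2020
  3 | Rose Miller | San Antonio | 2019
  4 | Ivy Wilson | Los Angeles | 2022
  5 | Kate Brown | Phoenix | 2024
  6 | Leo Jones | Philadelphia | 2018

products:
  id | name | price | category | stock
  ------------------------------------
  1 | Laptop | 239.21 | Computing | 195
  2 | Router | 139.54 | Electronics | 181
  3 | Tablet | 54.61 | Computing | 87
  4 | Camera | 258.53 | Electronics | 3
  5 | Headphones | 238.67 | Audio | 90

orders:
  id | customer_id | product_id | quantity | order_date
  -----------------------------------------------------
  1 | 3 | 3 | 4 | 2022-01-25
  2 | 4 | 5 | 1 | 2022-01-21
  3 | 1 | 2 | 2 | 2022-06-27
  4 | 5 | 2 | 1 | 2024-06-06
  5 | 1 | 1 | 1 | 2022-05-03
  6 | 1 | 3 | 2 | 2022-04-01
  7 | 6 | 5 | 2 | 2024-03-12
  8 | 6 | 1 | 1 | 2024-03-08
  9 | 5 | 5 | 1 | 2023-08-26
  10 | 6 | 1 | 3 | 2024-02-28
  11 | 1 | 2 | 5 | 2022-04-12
SELECT name, category FROM products WHERE category LIKE 'Au%'

Execution result:
name | category
Headphones | Audio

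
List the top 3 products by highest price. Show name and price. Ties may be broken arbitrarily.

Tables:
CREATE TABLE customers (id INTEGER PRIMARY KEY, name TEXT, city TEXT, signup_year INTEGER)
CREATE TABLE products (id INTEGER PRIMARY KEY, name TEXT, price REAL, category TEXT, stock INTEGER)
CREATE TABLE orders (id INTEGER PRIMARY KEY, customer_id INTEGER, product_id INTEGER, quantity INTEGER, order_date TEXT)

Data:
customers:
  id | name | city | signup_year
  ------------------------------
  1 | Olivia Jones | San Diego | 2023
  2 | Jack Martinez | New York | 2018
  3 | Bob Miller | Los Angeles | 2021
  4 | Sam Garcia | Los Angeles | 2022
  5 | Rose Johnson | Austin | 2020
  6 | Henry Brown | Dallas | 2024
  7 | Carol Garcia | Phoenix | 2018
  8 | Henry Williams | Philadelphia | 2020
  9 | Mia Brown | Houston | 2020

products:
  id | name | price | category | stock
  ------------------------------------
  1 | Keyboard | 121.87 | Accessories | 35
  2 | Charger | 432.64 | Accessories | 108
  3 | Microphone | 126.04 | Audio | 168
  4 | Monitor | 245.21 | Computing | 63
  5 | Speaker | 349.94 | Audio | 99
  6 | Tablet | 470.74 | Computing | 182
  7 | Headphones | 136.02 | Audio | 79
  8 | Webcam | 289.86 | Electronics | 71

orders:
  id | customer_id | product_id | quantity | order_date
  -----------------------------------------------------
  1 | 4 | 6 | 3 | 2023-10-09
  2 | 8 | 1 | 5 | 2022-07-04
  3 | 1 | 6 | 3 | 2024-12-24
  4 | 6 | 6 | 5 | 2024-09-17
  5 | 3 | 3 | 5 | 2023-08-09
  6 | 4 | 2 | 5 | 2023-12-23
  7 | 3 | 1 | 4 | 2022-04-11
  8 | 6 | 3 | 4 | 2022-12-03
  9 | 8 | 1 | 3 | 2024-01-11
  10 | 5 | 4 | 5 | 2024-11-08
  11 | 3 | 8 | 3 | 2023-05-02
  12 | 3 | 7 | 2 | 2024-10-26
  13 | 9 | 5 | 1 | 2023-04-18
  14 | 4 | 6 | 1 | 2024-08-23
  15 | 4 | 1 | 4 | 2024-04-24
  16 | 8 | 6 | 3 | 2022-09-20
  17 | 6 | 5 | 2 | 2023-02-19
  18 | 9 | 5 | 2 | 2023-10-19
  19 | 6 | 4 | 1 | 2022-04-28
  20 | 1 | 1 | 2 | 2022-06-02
SELECT name, price FROM products ORDER BY price DESC LIMIT 3

Execution result:
name | price
Tablet | 470.74
Charger | 432.64
Speaker | 349.94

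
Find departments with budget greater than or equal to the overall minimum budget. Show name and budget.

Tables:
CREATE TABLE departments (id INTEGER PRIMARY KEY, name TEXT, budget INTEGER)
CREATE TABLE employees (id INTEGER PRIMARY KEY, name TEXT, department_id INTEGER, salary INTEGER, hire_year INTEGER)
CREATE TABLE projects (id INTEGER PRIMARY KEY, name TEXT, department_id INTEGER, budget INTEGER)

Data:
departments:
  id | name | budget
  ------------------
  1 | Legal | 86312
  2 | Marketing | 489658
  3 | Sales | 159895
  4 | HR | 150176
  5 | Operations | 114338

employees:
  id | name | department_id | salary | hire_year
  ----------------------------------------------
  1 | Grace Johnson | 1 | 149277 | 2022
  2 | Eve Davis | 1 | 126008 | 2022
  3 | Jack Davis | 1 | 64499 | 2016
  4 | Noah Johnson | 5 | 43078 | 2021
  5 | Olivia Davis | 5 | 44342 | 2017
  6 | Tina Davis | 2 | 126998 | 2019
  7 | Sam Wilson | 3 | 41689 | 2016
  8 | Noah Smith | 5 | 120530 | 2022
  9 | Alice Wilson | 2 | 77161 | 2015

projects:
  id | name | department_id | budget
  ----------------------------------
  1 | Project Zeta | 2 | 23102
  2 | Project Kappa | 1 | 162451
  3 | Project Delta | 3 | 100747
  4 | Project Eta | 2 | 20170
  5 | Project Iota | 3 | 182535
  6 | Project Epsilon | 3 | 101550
SELECT name, budget FROM departments WHERE budget >= (SELECT MIN(budget) FROM departments)

Execution result:
name | budget
Legal | 86312
Marketing | 489658
Sales | 159895
HR | 150176
Operations | 114338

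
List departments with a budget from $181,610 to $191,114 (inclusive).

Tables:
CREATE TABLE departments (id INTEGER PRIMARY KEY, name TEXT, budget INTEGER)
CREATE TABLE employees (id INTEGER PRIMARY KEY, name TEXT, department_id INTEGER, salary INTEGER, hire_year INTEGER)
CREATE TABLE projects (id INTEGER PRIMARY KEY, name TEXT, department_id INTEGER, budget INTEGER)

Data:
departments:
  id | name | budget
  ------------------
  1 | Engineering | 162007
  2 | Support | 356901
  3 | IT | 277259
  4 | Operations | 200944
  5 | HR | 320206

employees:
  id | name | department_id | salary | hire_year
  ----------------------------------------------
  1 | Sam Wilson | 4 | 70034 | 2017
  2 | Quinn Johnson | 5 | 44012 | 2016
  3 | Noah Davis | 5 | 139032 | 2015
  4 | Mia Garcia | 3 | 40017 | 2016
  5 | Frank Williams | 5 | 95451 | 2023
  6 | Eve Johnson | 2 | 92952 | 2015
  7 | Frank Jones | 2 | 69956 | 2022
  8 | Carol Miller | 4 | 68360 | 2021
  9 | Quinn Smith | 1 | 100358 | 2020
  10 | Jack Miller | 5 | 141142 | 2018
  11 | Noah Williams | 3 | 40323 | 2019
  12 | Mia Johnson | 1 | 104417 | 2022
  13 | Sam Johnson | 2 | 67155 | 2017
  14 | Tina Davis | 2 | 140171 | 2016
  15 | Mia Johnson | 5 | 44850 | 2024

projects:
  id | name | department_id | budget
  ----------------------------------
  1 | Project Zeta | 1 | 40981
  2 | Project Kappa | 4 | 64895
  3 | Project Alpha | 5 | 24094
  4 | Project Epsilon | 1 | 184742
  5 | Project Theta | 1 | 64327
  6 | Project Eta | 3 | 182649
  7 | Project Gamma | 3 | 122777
SELECT name, budget FROM departments WHERE budget BETWEEN 181610 AND 191114

Execution result:
(no rows)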